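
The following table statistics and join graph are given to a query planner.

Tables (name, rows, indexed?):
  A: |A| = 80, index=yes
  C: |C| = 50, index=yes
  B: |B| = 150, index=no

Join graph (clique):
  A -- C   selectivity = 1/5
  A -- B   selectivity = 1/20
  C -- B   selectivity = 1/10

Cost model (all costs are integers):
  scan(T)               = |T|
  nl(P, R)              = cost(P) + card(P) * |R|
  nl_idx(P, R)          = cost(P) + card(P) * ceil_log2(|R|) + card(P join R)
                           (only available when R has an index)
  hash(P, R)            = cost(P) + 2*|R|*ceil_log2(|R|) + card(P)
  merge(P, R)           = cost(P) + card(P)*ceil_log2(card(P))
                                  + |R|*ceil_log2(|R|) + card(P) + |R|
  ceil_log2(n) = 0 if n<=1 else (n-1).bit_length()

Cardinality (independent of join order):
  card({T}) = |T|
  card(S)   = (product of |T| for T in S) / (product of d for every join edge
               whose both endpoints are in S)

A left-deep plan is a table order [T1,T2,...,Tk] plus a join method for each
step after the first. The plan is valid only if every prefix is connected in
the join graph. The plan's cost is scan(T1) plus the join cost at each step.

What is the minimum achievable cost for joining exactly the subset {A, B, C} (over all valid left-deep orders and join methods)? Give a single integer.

2620

Selinger DP over subsets of {A,B,C}:
  {A}: scan cost=80, card=80
  {C}: scan cost=50, card=50
  {B}: scan cost=150, card=150
  {AC}: card=800; try (C,hash)→760, (A,merge)→1040, (C,merge)→1070, (A,nl_idx)→1200, (A,hash)→1220, (C,nl_idx)→1360 …(+2); best=760 via (C,hash)
  {AB}: card=600; try (A,hash)→1420, (A,nl_idx)→1800, (B,merge)→2070, (A,merge)→2140, (B,hash)→2560, (B,nl)→12080 …(+1); best=1420 via (A,hash)
  {BC}: card=750; try (C,hash)→900, (B,merge)→1750, (C,nl_idx)→1800, (C,merge)→1850, (B,hash)→2500, (B,nl)→7550 …(+1); best=900 via (C,hash)
  {ABC}: card=600; try (C,hash)→2620, (A,hash)→2770, (B,hash)→3960, (C,nl_idx)→5620, (A,nl_idx)→6750, (C,merge)→8370 …(+5); best=2620 via (C,hash)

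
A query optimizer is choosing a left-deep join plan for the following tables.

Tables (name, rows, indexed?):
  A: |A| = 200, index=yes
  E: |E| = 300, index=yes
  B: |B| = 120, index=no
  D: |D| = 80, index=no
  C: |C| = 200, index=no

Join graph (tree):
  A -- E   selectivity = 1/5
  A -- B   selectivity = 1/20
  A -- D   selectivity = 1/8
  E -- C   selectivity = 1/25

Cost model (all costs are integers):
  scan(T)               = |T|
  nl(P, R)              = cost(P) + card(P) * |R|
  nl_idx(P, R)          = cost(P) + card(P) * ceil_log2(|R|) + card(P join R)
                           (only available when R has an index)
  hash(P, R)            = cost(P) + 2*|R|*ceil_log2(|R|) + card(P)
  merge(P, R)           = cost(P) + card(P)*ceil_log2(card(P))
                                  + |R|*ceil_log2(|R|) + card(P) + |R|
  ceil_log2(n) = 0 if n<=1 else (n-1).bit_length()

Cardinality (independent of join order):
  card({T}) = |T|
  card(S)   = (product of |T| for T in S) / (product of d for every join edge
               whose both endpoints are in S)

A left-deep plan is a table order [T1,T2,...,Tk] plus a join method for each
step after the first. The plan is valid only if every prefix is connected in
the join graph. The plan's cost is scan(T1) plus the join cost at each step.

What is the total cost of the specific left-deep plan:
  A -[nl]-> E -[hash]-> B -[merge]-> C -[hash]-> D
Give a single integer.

step 1: scan A: cost=200, card=200
step 2: join E via nl
    card(P join E) = 200*300/(5) = 12000
    cost = 200 + 200*300 = 60200
step 3: join B via hash
    card(P join B) = 12000*120/(20) = 72000
    cost = 60200 + 2*120*7 + 12000 = 73880
step 4: join C via merge
    card(P join C) = 72000*200/(25) = 576000
    cost = 73880 + 72000*17 + 200*8 + 72000 + 200 = 1371680
step 5: join D via hash
    card(P join D) = 576000*80/(8) = 5760000
    cost = 1371680 + 2*80*7 + 576000 = 1948800

1948800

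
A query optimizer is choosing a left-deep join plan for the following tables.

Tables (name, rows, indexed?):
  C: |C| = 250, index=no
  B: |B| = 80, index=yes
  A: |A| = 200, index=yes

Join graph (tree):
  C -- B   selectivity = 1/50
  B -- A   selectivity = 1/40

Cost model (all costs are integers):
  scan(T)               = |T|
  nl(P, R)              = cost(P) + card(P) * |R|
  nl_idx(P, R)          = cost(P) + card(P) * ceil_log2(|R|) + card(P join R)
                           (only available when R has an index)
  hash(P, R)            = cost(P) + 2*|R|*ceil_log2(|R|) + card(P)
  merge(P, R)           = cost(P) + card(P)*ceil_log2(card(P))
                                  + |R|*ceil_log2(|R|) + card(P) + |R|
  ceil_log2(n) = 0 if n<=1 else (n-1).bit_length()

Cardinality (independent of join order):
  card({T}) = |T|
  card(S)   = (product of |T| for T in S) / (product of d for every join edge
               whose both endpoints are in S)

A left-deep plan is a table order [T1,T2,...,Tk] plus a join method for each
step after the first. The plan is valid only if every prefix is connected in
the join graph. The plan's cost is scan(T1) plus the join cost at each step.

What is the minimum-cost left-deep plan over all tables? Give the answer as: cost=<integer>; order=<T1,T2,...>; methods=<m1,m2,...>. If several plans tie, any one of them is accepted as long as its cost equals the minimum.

Selinger DP (subsets sized 1..n):
  {C}: scan cost=250, card=250
  {B}: scan cost=80, card=80
  {A}: scan cost=200, card=200
  {BC}: card=400; try (B,hash)→1620, (B,nl_idx)→2400, (C,merge)→2970, (B,merge)→3140, (C,hash)→4160, (C,nl)→20080 …(+1); best=1620 via (B,hash)
  {AB}: card=400; try (A,nl_idx)→1120, (B,hash)→1520, (B,nl_idx)→2000, (A,merge)→2520, (B,merge)→2640, (A,hash)→3360 …(+2); best=1120 via (A,nl_idx)
  {ABC}: card=2000; try (A,hash)→5220, (C,hash)→5520, (A,nl_idx)→6820, (C,merge)→7370, (A,merge)→7420, (A,nl)→81620 …(+1); best=5220 via (A,hash)

cost=5220; order=C,B,A; methods=hash,hash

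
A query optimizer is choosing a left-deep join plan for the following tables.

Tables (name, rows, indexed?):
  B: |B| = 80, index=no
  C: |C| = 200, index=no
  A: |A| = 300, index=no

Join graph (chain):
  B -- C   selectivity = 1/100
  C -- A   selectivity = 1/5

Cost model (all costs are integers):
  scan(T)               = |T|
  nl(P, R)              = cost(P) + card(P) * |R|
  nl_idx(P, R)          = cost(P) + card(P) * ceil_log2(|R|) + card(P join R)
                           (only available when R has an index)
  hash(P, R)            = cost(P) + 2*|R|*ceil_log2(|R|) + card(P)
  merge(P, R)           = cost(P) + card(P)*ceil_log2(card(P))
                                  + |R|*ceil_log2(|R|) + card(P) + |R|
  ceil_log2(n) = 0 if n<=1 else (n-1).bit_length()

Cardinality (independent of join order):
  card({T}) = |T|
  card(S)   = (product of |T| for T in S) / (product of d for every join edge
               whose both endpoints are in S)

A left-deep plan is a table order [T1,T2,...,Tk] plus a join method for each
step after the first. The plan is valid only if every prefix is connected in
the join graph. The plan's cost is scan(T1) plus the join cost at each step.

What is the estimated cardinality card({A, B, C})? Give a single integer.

Tables in S: A(300), B(80), C(200)
Edges inside S: B-C(d=100), C-A(d=5)
numerator = 300 * 80 * 200 = 4800000
denominator = 100 * 5 = 500
card(S) = 4800000 / 500 = 9600

9600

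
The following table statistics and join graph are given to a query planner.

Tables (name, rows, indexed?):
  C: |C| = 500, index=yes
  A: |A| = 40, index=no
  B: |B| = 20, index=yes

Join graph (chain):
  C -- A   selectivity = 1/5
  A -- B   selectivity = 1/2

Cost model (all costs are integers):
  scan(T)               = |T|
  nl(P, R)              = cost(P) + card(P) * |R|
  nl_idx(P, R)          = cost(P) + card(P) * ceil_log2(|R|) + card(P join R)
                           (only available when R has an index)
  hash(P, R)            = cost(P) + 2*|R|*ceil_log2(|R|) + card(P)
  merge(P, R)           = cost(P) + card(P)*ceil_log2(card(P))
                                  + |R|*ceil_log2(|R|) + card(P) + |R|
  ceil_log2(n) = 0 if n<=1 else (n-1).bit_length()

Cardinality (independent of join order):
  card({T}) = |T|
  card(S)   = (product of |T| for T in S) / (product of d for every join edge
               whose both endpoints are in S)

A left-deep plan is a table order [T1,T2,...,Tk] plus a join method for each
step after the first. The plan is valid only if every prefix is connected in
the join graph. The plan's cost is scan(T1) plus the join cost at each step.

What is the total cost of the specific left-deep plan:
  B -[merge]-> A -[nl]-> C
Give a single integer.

200420

step 1: scan B: cost=20, card=20
step 2: join A via merge
    card(P join A) = 20*40/(2) = 400
    cost = 20 + 20*5 + 40*6 + 20 + 40 = 420
step 3: join C via nl
    card(P join C) = 400*500/(5) = 40000
    cost = 420 + 400*500 = 200420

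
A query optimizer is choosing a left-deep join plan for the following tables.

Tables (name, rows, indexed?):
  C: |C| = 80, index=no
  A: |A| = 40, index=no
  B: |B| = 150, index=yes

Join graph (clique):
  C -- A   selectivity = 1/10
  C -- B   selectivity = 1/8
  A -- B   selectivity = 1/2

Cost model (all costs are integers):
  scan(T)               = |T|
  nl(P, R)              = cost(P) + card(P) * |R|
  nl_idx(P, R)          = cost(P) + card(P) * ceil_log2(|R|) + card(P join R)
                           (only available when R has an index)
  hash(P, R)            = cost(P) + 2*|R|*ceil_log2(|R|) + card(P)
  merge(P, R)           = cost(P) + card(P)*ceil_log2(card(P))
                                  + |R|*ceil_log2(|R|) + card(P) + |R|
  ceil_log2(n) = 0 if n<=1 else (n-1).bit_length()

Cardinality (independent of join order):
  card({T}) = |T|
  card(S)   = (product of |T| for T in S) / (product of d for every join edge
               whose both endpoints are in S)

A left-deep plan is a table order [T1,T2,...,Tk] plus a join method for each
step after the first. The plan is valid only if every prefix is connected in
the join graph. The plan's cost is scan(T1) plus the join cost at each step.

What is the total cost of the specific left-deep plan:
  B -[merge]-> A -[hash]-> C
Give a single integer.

step 1: scan B: cost=150, card=150
step 2: join A via merge
    card(P join A) = 150*40/(2) = 3000
    cost = 150 + 150*8 + 40*6 + 150 + 40 = 1780
step 3: join C via hash
    card(P join C) = 3000*80/(10*8) = 3000
    cost = 1780 + 2*80*7 + 3000 = 5900

5900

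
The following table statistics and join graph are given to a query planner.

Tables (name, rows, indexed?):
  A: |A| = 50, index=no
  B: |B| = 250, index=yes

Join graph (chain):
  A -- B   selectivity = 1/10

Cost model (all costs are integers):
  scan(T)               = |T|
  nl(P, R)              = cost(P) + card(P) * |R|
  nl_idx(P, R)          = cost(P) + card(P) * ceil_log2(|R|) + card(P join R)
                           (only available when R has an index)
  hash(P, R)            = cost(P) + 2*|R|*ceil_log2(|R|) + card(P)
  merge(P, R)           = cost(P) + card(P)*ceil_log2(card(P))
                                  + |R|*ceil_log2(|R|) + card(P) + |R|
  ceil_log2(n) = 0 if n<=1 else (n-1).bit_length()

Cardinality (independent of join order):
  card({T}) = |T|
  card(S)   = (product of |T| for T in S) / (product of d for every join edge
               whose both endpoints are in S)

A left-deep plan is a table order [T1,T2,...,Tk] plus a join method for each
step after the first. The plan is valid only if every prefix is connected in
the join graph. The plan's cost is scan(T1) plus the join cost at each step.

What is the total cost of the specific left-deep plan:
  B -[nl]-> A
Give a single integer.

step 1: scan B: cost=250, card=250
step 2: join A via nl
    card(P join A) = 250*50/(10) = 1250
    cost = 250 + 250*50 = 12750

12750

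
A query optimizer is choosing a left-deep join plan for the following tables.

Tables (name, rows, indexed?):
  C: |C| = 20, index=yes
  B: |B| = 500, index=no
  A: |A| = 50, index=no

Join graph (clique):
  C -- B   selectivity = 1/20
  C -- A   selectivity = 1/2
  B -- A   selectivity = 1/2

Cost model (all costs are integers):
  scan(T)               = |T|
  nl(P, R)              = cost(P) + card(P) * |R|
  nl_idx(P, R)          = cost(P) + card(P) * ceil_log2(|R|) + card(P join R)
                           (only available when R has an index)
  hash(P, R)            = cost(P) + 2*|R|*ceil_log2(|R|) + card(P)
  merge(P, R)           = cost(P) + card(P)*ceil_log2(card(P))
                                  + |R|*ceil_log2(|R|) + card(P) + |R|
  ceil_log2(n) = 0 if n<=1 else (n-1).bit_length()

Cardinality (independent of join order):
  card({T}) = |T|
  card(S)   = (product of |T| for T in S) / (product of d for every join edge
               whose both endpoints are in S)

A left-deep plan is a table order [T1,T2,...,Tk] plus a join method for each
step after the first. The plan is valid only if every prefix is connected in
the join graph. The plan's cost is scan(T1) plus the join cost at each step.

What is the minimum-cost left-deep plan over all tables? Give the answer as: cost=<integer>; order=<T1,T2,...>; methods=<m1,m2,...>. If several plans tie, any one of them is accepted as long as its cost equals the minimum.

cost=2300; order=B,C,A; methods=hash,hash

Selinger DP (subsets sized 1..n):
  {C}: scan cost=20, card=20
  {B}: scan cost=500, card=500
  {A}: scan cost=50, card=50
  {BC}: card=500; try (C,hash)→1200, (C,nl_idx)→3500, (B,merge)→5140, (C,merge)→5620, (B,hash)→9040, (B,nl)→10020 …(+1); best=1200 via (C,hash)
  {AC}: card=500; try (C,hash)→300, (A,merge)→490, (C,merge)→520, (A,hash)→640, (C,nl_idx)→800, (A,nl)→1020 …(+1); best=300 via (C,hash)
  {AB}: card=12500; try (A,hash)→1600, (B,merge)→5400, (A,merge)→5850, (B,hash)→9100, (B,nl)→25050, (A,nl)→25500; best=1600 via (A,hash)
  {ABC}: card=6250; try (A,hash)→2300, (A,merge)→6550, (B,hash)→9800, (B,merge)→10300, (C,hash)→14300, (A,nl)→26200 …(+4); best=2300 via (A,hash)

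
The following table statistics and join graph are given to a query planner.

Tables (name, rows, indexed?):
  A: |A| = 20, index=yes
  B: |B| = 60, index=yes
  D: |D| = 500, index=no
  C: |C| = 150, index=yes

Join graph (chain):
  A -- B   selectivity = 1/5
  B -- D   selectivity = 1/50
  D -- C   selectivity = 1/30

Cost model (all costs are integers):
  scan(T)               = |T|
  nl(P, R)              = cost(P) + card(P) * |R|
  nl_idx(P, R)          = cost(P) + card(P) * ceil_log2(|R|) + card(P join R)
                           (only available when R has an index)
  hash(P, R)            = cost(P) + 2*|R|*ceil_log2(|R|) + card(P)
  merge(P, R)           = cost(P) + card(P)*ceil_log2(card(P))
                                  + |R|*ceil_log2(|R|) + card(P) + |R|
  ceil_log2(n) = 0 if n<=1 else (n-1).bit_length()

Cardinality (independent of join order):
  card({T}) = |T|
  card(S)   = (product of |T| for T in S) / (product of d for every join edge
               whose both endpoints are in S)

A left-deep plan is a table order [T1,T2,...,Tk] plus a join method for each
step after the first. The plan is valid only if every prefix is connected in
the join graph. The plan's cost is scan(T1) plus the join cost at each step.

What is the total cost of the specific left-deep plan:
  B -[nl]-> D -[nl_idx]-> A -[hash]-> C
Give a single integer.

40260

step 1: scan B: cost=60, card=60
step 2: join D via nl
    card(P join D) = 60*500/(50) = 600
    cost = 60 + 60*500 = 30060
step 3: join A via nl_idx
    card(P join A) = 600*20/(5) = 2400
    cost = 30060 + 600*5 + 2400 = 35460
step 4: join C via hash
    card(P join C) = 2400*150/(30) = 12000
    cost = 35460 + 2*150*8 + 2400 = 40260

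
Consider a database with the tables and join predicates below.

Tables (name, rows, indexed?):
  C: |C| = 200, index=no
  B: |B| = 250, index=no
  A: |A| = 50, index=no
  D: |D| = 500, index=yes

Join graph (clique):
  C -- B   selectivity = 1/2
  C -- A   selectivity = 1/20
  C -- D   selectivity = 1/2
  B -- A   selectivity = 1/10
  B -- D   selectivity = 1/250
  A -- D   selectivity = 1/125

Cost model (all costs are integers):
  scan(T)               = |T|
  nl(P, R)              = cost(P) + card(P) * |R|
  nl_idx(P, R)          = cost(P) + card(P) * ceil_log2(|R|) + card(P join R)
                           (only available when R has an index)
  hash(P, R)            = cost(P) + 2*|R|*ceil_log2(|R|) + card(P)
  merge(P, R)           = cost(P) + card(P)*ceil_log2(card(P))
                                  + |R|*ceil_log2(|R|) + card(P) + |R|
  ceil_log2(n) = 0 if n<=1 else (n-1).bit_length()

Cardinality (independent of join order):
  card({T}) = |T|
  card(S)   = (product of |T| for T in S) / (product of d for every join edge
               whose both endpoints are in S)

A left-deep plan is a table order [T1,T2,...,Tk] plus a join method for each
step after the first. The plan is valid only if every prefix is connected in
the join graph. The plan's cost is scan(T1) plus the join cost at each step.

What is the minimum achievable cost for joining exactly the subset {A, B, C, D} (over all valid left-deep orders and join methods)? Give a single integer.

6020

Selinger DP over subsets of {A,B,C,D}:
  {C}: scan cost=200, card=200
  {B}: scan cost=250, card=250
  {A}: scan cost=50, card=50
  {D}: scan cost=500, card=500
  {BC}: card=25000; try (C,hash)→3700, (B,merge)→4250, (C,merge)→4300, (B,hash)→4400, (B,nl)→50200, (C,nl)→50250; best=3700 via (C,hash)
  {AC}: card=500; try (A,hash)→1000, (C,merge)→2200, (A,merge)→2350, (C,hash)→3300, (C,nl)→10050, (A,nl)→10200; best=1000 via (A,hash)
  {CD}: card=50000; try (C,hash)→4200, (D,merge)→7000, (C,merge)→7300, (D,hash)→9400, (D,nl_idx)→52000, (D,nl)→100200 …(+1); best=4200 via (C,hash)
  {AB}: card=1250; try (A,hash)→1100, (B,merge)→2650, (A,merge)→2850, (B,hash)→4100, (B,nl)→12550, (A,nl)→12750; best=1100 via (A,hash)
  {BD}: card=500; try (D,nl_idx)→3000, (B,hash)→5000, (D,merge)→7500, (B,merge)→7750, (D,hash)→9500, (D,nl)→125250 …(+1); best=3000 via (D,nl_idx)
  {AD}: card=200; try (D,nl_idx)→700, (A,hash)→1600, (D,merge)→5400, (A,merge)→5850, (D,hash)→9100, (D,nl)→25050 …(+1); best=700 via (D,nl_idx)
  {ABC}: card=6250; try (B,hash)→5500, (C,hash)→5550, (B,merge)→8250, (C,merge)→17900, (A,hash)→29300, (B,nl)→126000 …(+3); best=5500 via (B,hash)
  {BCD}: card=25000; try (C,hash)→6700, (C,merge)→9800, (D,hash)→37700, (B,hash)→58200, (C,nl)→103000, (D,nl_idx)→253700 …(+4); best=6700 via (C,hash)
  {ACD}: card=1000; try (C,hash)→4100, (C,merge)→4300, (D,nl_idx)→6500, (D,hash)→10500, (D,merge)→11000, (C,nl)→40700 …(+4); best=4100 via (C,hash)
  {ABD}: card=20; try (A,hash)→4100, (B,merge)→4750, (B,hash)→4900, (A,merge)→8350, (D,hash)→11350, (D,nl_idx)→12370 …(+4); best=4100 via (A,hash)
  {ABCD}: card=50; try (C,merge)→6020, (C,hash)→7320, (C,nl)→8100, (B,hash)→9100, (B,merge)→17350, (D,hash)→20750 …(+7); best=6020 via (C,merge)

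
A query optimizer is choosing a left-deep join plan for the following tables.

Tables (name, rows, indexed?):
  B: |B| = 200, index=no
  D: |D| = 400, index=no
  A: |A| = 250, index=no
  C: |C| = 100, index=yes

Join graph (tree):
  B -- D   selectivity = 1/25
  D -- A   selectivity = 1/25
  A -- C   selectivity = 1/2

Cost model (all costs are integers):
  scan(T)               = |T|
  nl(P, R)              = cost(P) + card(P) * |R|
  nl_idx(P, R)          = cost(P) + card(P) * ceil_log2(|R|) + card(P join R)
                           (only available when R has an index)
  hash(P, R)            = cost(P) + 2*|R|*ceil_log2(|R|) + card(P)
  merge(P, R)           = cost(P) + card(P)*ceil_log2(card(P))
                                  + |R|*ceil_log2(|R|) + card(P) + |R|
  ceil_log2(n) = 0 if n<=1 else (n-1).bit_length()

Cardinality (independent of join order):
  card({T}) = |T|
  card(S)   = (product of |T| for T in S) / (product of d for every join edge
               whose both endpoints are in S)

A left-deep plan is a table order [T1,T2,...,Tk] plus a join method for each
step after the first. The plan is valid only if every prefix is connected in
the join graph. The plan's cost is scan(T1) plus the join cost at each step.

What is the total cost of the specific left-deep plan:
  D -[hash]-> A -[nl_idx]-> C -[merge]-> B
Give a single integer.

4034600

step 1: scan D: cost=400, card=400
step 2: join A via hash
    card(P join A) = 400*250/(25) = 4000
    cost = 400 + 2*250*8 + 400 = 4800
step 3: join C via nl_idx
    card(P join C) = 4000*100/(2) = 200000
    cost = 4800 + 4000*7 + 200000 = 232800
step 4: join B via merge
    card(P join B) = 200000*200/(25) = 1600000
    cost = 232800 + 200000*18 + 200*8 + 200000 + 200 = 4034600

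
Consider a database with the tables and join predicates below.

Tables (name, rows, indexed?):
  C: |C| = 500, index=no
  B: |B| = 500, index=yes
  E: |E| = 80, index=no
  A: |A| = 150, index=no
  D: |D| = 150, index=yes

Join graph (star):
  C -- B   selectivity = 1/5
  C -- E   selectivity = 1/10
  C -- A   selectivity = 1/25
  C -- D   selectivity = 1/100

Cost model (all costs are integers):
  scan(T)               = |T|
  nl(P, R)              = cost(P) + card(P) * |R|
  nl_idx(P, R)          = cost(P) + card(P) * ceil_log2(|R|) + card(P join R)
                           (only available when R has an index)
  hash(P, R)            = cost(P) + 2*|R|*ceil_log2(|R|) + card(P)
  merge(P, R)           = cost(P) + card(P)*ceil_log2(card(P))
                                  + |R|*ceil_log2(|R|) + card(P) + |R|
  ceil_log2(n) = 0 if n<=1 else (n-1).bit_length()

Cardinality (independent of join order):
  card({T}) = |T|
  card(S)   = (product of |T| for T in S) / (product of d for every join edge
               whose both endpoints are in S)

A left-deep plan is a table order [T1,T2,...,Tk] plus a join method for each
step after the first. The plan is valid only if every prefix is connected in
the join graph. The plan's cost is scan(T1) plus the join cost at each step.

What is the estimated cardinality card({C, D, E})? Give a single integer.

6000

Tables in S: C(500), D(150), E(80)
Edges inside S: C-E(d=10), C-D(d=100)
numerator = 500 * 150 * 80 = 6000000
denominator = 10 * 100 = 1000
card(S) = 6000000 / 1000 = 6000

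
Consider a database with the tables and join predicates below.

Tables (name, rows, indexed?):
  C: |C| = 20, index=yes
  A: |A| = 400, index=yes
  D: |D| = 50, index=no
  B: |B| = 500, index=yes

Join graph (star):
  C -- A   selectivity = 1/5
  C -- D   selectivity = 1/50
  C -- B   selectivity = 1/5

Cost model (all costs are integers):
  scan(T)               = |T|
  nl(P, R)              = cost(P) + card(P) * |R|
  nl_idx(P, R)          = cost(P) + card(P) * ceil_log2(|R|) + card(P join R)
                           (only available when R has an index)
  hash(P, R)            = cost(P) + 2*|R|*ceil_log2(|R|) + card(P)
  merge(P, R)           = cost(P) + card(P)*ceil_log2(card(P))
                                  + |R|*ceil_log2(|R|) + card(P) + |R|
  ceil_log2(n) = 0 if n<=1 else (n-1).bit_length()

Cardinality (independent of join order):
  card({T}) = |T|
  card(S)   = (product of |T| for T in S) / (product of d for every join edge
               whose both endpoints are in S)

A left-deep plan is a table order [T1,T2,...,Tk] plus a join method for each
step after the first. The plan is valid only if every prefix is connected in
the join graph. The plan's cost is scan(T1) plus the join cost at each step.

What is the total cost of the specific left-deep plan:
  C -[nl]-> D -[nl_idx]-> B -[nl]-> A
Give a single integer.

step 1: scan C: cost=20, card=20
step 2: join D via nl
    card(P join D) = 20*50/(50) = 20
    cost = 20 + 20*50 = 1020
step 3: join B via nl_idx
    card(P join B) = 20*500/(5) = 2000
    cost = 1020 + 20*9 + 2000 = 3200
step 4: join A via nl
    card(P join A) = 2000*400/(5) = 160000
    cost = 3200 + 2000*400 = 803200

803200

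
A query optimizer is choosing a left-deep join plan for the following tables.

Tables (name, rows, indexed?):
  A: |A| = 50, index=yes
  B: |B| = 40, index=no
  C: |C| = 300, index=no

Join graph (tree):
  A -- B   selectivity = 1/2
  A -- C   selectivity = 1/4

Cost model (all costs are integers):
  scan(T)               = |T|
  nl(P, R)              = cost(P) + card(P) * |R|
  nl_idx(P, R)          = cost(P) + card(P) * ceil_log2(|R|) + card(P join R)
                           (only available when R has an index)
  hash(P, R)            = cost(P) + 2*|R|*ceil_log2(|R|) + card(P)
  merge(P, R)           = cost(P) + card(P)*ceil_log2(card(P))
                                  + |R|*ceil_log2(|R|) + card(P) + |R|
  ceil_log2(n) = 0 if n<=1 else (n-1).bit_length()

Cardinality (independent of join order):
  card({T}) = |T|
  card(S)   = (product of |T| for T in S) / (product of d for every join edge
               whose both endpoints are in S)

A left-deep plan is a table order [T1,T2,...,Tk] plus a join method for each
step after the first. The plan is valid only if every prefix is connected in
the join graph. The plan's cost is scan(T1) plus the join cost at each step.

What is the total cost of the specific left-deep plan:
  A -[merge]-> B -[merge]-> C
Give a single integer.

step 1: scan A: cost=50, card=50
step 2: join B via merge
    card(P join B) = 50*40/(2) = 1000
    cost = 50 + 50*6 + 40*6 + 50 + 40 = 680
step 3: join C via merge
    card(P join C) = 1000*300/(4) = 75000
    cost = 680 + 1000*10 + 300*9 + 1000 + 300 = 14680

14680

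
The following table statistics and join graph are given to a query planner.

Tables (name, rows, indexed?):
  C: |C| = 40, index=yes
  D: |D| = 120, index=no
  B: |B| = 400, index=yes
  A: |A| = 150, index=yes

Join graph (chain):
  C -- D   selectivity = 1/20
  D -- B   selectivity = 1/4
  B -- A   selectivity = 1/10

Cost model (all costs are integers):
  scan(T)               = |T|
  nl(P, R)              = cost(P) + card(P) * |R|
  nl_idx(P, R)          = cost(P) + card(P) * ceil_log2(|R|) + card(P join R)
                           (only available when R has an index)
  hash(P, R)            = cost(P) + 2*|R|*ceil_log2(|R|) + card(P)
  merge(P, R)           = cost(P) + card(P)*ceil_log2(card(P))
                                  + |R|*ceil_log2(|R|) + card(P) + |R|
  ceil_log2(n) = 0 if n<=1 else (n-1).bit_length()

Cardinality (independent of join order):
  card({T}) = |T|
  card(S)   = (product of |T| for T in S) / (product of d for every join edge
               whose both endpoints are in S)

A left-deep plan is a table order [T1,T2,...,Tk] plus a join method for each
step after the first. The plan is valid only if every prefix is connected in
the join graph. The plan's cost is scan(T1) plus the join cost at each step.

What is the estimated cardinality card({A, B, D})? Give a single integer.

180000

Tables in S: A(150), B(400), D(120)
Edges inside S: D-B(d=4), B-A(d=10)
numerator = 150 * 400 * 120 = 7200000
denominator = 4 * 10 = 40
card(S) = 7200000 / 40 = 180000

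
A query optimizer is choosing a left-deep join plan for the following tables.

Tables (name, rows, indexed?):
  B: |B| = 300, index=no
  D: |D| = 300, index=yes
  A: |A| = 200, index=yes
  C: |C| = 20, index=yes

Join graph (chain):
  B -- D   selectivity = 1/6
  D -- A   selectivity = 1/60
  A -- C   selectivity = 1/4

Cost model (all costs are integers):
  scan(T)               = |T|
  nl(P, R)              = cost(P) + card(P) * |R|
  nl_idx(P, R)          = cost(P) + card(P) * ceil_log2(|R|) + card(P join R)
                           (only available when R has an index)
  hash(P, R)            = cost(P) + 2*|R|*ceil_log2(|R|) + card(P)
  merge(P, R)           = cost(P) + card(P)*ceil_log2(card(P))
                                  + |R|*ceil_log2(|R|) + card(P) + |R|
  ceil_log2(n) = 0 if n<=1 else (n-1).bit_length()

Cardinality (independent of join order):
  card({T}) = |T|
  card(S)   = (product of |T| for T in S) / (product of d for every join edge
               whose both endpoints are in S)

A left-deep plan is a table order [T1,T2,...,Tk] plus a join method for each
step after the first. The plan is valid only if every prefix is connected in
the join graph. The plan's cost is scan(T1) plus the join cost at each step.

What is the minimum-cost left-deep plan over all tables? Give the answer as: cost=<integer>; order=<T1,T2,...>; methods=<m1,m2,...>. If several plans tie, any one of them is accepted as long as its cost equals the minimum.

Selinger DP (subsets sized 1..n):
  {B}: scan cost=300, card=300
  {D}: scan cost=300, card=300
  {A}: scan cost=200, card=200
  {C}: scan cost=20, card=20
  {BD}: card=15000; try (D,hash)→6000, (B,hash)→6000, (D,merge)→6300, (B,merge)→6300, (D,nl_idx)→18000, (D,nl)→90300 …(+1); best=6000 via (D,hash)
  {AD}: card=1000; try (D,nl_idx)→3000, (A,nl_idx)→3700, (A,hash)→3800, (D,merge)→5000, (A,merge)→5100, (D,hash)→5800 …(+2); best=3000 via (D,nl_idx)
  {AC}: card=1000; try (C,hash)→600, (A,nl_idx)→1180, (A,merge)→1940, (C,merge)→2120, (C,nl_idx)→2200, (A,hash)→3240 …(+2); best=600 via (C,hash)
  {ABD}: card=50000; try (B,hash)→9400, (B,merge)→17000, (A,hash)→24200, (A,nl_idx)→176000, (A,merge)→232800, (B,nl)→303000 …(+1); best=9400 via (B,hash)
  {ACD}: card=5000; try (C,hash)→4200, (D,hash)→7000, (C,nl_idx)→13000, (C,merge)→14120, (D,merge)→14600, (D,nl_idx)→14600 …(+2); best=4200 via (C,hash)
  {ABCD}: card=250000; try (B,hash)→14600, (C,hash)→59600, (B,merge)→77200, (C,nl_idx)→509400, (C,merge)→859520, (C,nl)→1009400 …(+1); best=14600 via (B,hash)

cost=14600; order=A,D,C,B; methods=nl_idx,hash,hash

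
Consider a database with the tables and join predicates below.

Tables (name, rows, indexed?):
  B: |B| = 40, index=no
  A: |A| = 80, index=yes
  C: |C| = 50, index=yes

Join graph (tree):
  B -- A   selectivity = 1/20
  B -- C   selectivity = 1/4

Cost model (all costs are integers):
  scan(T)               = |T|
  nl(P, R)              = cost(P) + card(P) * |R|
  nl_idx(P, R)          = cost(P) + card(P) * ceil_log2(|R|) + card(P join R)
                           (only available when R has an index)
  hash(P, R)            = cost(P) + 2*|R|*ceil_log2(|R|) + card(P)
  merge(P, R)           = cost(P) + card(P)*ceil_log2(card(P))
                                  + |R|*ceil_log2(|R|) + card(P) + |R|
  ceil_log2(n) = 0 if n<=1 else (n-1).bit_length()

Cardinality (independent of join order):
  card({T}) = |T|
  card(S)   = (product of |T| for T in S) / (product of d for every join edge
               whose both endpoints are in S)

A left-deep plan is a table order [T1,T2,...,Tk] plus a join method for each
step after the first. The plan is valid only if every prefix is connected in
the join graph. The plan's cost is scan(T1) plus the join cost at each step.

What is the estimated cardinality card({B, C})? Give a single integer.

500

Tables in S: B(40), C(50)
Edges inside S: B-C(d=4)
numerator = 40 * 50 = 2000
denominator = 4 = 4
card(S) = 2000 / 4 = 500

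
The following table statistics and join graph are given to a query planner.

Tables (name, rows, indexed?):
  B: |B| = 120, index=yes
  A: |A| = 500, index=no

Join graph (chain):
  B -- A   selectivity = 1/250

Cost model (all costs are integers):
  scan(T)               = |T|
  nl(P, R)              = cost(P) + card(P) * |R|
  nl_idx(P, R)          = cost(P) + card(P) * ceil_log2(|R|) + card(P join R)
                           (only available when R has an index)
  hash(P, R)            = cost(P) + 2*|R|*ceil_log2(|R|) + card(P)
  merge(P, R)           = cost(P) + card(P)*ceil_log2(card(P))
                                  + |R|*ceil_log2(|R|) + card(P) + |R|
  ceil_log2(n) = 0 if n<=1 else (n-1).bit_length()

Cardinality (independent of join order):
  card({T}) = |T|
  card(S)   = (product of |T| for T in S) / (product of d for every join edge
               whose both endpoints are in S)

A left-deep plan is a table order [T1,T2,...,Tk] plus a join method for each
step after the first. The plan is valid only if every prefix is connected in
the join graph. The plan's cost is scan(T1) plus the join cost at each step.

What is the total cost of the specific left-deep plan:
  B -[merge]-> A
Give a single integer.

6080

step 1: scan B: cost=120, card=120
step 2: join A via merge
    card(P join A) = 120*500/(250) = 240
    cost = 120 + 120*7 + 500*9 + 120 + 500 = 6080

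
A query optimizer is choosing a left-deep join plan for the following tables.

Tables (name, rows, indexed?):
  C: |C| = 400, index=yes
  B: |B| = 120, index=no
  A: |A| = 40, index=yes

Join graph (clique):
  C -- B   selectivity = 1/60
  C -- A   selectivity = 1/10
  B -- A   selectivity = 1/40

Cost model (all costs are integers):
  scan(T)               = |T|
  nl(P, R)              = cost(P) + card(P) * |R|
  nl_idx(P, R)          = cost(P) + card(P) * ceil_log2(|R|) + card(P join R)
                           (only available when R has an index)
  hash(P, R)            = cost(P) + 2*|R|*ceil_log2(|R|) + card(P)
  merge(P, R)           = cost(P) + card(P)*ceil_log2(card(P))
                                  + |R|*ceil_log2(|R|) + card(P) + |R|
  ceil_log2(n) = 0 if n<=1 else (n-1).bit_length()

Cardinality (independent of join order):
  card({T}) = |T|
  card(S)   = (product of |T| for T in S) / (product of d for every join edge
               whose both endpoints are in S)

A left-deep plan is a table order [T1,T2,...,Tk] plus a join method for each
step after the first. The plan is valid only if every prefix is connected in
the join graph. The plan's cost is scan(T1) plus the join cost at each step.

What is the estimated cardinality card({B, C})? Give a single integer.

Tables in S: B(120), C(400)
Edges inside S: C-B(d=60)
numerator = 120 * 400 = 48000
denominator = 60 = 60
card(S) = 48000 / 60 = 800

800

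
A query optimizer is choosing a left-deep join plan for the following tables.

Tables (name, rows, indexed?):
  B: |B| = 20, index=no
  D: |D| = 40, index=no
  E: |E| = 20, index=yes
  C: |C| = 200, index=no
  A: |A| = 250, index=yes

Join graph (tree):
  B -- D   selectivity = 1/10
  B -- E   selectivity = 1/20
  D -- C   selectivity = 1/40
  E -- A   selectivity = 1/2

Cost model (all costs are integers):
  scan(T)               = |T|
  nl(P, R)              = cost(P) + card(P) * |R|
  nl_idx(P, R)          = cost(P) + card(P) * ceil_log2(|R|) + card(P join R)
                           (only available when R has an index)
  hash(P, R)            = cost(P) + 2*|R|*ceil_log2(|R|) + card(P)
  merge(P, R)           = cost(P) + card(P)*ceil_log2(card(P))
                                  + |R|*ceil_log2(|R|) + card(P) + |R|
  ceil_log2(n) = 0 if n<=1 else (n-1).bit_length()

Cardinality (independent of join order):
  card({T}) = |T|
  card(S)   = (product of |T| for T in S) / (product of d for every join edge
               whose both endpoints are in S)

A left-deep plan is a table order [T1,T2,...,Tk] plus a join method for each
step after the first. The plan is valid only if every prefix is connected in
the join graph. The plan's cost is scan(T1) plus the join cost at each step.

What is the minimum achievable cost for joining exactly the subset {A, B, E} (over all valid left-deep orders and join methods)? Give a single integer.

Selinger DP over subsets of {A,B,E}:
  {B}: scan cost=20, card=20
  {E}: scan cost=20, card=20
  {A}: scan cost=250, card=250
  {BE}: card=20; try (E,nl_idx)→140, (E,hash)→240, (B,hash)→240, (E,merge)→260, (B,merge)→260, (E,nl)→420 …(+1); best=140 via (E,nl_idx)
  {AE}: card=2500; try (E,hash)→700, (A,merge)→2390, (E,merge)→2620, (A,nl_idx)→2680, (E,nl_idx)→4000, (A,hash)→4040 …(+2); best=700 via (E,hash)
  {ABE}: card=2500; try (A,merge)→2510, (A,nl_idx)→2800, (B,hash)→3400, (A,hash)→4160, (A,nl)→5140, (B,merge)→33320 …(+1); best=2510 via (A,merge)

2510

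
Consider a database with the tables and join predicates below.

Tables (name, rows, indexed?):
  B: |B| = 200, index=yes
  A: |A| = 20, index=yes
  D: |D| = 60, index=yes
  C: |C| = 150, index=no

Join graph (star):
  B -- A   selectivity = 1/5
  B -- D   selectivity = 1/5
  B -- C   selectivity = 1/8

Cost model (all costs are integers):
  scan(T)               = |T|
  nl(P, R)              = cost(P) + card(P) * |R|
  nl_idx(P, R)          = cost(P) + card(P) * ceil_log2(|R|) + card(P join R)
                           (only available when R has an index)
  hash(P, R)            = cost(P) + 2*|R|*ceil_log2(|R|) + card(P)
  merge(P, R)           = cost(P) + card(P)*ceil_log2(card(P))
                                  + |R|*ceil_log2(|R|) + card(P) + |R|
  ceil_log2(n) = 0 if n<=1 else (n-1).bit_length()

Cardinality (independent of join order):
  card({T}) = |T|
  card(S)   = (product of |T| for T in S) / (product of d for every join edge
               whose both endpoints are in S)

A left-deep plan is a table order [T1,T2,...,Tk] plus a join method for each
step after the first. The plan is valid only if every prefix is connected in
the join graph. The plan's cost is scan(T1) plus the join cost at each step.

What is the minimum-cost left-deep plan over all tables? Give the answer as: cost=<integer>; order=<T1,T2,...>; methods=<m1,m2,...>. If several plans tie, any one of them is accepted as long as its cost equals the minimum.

cost=14120; order=B,A,D,C; methods=hash,hash,hash

Selinger DP (subsets sized 1..n):
  {B}: scan cost=200, card=200
  {A}: scan cost=20, card=20
  {D}: scan cost=60, card=60
  {C}: scan cost=150, card=150
  {AB}: card=800; try (A,hash)→600, (B,nl_idx)→980, (B,merge)→1940, (A,nl_idx)→2000, (A,merge)→2120, (B,hash)→3240 …(+2); best=600 via (A,hash)
  {BD}: card=2400; try (D,hash)→1120, (B,merge)→2280, (D,merge)→2420, (B,nl_idx)→2940, (B,hash)→3320, (D,nl_idx)→3800 …(+2); best=1120 via (D,hash)
  {BC}: card=3750; try (C,hash)→2800, (B,merge)→3300, (C,merge)→3350, (B,hash)→3500, (B,nl_idx)→5100, (B,nl)→30150 …(+1); best=2800 via (C,hash)
  {ABD}: card=9600; try (D,hash)→2120, (A,hash)→3720, (D,merge)→9820, (D,nl_idx)→15000, (A,nl_idx)→22720, (A,merge)→32440 …(+2); best=2120 via (D,hash)
  {ABC}: card=15000; try (C,hash)→3800, (A,hash)→6750, (C,merge)→10750, (A,nl_idx)→36550, (A,merge)→51670, (A,nl)→77800 …(+1); best=3800 via (C,hash)
  {BCD}: card=45000; try (C,hash)→5920, (D,hash)→7270, (C,merge)→33670, (D,merge)→51970, (D,nl_idx)→70300, (D,nl)→227800 …(+1); best=5920 via (C,hash)
  {ABCD}: card=180000; try (C,hash)→14120, (D,hash)→19520, (A,hash)→51120, (C,merge)→147470, (D,merge)→229220, (D,nl_idx)→273800 …(+5); best=14120 via (C,hash)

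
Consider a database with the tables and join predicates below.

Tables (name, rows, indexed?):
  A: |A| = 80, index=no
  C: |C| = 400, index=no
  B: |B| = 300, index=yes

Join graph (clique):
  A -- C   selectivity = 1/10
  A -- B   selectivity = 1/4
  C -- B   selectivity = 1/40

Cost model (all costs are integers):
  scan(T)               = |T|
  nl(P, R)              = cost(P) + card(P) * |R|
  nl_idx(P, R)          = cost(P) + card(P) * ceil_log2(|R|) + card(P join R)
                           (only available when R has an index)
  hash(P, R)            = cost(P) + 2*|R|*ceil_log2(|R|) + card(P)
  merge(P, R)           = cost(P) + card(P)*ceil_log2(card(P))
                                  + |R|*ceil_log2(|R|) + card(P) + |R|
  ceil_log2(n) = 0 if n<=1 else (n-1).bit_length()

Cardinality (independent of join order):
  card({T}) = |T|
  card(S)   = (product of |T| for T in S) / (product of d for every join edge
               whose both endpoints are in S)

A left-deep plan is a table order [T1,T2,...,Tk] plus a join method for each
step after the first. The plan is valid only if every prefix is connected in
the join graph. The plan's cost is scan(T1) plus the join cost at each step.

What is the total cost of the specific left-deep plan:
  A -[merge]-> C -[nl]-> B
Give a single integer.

964720

step 1: scan A: cost=80, card=80
step 2: join C via merge
    card(P join C) = 80*400/(10) = 3200
    cost = 80 + 80*7 + 400*9 + 80 + 400 = 4720
step 3: join B via nl
    card(P join B) = 3200*300/(4*40) = 6000
    cost = 4720 + 3200*300 = 964720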